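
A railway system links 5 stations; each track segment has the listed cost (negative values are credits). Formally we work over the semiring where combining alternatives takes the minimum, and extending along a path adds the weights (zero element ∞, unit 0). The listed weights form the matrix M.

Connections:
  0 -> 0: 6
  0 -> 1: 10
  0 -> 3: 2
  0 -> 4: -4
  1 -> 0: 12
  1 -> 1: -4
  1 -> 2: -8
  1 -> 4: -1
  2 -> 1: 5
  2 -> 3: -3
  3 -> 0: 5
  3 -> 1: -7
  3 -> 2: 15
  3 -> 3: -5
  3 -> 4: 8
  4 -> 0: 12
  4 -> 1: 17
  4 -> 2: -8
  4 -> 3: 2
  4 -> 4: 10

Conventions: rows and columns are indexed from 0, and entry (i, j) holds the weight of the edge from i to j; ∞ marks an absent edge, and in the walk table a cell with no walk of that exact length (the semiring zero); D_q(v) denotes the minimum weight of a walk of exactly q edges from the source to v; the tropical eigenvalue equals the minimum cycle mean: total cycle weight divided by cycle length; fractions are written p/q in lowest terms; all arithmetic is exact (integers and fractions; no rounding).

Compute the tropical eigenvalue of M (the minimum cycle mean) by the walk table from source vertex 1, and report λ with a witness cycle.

q=0: [∞, 0, ∞, ∞, ∞]
q=1: [12, -4, -8, ∞, -1]
q=2: [8, -8, -12, -11, -5]
q=3: [-6, -18, -16, -16, -9]
q=4: [-11, -23, -26, -21, -19]
q=5: [-16, -28, -31, -29, -24]
Optimal cycle mean attained by: cycle 1->2->3->1, total (-8) + (-3) + (-7), length 3.
Answer: λ = -6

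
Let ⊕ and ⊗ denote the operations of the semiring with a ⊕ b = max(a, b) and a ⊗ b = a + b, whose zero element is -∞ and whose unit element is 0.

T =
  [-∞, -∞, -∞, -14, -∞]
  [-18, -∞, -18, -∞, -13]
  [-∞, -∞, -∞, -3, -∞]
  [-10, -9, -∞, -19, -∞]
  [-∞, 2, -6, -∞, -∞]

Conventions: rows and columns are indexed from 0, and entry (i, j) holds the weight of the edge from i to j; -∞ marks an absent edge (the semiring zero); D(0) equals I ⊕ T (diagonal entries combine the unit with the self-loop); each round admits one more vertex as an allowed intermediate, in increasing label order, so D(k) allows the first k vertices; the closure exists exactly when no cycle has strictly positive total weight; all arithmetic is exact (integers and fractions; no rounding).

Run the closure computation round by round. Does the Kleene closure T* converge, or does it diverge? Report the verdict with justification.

D(0):
  [0, -∞, -∞, -14, -∞]
  [-18, 0, -18, -∞, -13]
  [-∞, -∞, 0, -3, -∞]
  [-10, -9, -∞, 0, -∞]
  [-∞, 2, -6, -∞, 0]
D(1):
  [0, -∞, -∞, -14, -∞]
  [-18, 0, -18, -32, -13]
  [-∞, -∞, 0, -3, -∞]
  [-10, -9, -∞, 0, -∞]
  [-∞, 2, -6, -∞, 0]
D(2):
  [0, -∞, -∞, -14, -∞]
  [-18, 0, -18, -32, -13]
  [-∞, -∞, 0, -3, -∞]
  [-10, -9, -27, 0, -22]
  [-16, 2, -6, -30, 0]
D(3):
  [0, -∞, -∞, -14, -∞]
  [-18, 0, -18, -21, -13]
  [-∞, -∞, 0, -3, -∞]
  [-10, -9, -27, 0, -22]
  [-16, 2, -6, -9, 0]
D(4):
  [0, -23, -41, -14, -36]
  [-18, 0, -18, -21, -13]
  [-13, -12, 0, -3, -25]
  [-10, -9, -27, 0, -22]
  [-16, 2, -6, -9, 0]
D(5):
  [0, -23, -41, -14, -36]
  [-18, 0, -18, -21, -13]
  [-13, -12, 0, -3, -25]
  [-10, -9, -27, 0, -22]
  [-16, 2, -6, -9, 0]
Key observation: every diagonal entry stays at the unit through all rounds, so no improving cycle exists.
Answer: CONVERGES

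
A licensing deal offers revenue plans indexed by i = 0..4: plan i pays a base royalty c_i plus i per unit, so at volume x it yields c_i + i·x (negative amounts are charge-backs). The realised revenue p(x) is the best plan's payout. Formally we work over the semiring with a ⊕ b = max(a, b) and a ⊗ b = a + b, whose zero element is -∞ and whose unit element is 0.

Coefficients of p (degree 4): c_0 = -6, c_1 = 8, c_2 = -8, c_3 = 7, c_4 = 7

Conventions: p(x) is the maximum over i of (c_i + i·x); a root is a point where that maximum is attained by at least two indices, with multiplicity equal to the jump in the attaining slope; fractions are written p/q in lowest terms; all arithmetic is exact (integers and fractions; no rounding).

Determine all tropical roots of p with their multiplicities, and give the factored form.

hull edge (i=0, c=-6) to (i=1, c=8): slope 14, span 1
hull edge (i=1, c=8) to (i=4, c=7): slope -1/3, span 3
Factored form: p(x) = 7 ⊗ (x ⊕ (-14)) ⊗ (x ⊕ 1/3) ⊗ (x ⊕ 1/3) ⊗ (x ⊕ 1/3)
Answer: roots = -14 (mult 1), 1/3 (mult 3)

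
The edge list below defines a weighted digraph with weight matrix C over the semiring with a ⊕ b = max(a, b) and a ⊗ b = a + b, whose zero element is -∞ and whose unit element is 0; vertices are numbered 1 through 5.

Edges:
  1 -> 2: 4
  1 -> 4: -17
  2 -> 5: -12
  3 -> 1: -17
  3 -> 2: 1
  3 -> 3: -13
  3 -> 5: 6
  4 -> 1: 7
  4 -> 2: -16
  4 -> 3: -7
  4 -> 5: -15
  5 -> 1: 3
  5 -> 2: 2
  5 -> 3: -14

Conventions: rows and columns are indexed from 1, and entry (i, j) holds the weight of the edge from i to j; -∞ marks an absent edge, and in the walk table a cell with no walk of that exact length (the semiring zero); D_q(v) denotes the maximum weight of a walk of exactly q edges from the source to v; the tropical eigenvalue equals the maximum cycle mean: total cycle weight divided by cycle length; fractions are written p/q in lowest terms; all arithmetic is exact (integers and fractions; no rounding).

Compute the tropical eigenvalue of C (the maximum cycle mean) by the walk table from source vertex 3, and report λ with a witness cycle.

q=0: [-∞, -∞, 0, -∞, -∞]
q=1: [-17, 1, -13, -∞, 6]
q=2: [9, 8, -8, -34, -7]
q=3: [-4, 13, -21, -8, -2]
q=4: [1, 0, -15, -21, 1]
q=5: [4, 5, -13, -16, -9]
Optimal cycle mean attained by: cycle 1->2->5->1, total 4 + (-12) + 3, length 3.
Answer: λ = -5/3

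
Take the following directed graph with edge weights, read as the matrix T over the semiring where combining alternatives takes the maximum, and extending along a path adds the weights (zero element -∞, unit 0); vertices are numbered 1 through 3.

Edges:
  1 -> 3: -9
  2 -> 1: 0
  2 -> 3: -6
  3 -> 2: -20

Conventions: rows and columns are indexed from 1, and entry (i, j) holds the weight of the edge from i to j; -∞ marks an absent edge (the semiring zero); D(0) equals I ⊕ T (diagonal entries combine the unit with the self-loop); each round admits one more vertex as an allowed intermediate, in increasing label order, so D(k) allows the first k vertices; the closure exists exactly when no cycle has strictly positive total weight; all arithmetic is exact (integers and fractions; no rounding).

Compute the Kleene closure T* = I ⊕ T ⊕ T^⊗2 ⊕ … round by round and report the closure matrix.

D(0):
  [0, -∞, -9]
  [0, 0, -6]
  [-∞, -20, 0]
D(1):
  [0, -∞, -9]
  [0, 0, -6]
  [-∞, -20, 0]
D(2):
  [0, -∞, -9]
  [0, 0, -6]
  [-20, -20, 0]
D(3):
  [0, -29, -9]
  [0, 0, -6]
  [-20, -20, 0]
Answer: T* = [[0, -29, -9], [0, 0, -6], [-20, -20, 0]]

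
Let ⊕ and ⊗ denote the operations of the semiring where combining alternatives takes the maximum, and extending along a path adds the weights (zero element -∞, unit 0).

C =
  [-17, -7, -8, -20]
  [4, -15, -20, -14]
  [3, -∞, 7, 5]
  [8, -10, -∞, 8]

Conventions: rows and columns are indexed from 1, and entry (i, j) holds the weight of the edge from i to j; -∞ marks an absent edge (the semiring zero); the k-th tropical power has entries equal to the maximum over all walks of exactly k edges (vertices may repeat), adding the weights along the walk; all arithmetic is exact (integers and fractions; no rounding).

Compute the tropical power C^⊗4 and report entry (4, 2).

C^⊗2:
  [-3, -22, -1, -3]
  [-6, -3, -4, -6]
  [13, -4, 14, 13]
  [16, 1, 0, 16]
C^⊗3:
  [5, -10, 6, 5]
  [2, -13, 3, 2]
  [21, 6, 21, 21]
  [24, 9, 8, 24]
C^⊗4:
  [13, -2, 13, 13]
  [10, -5, 10, 10]
  [29, 14, 28, 29]
  [32, 17, 16, 32]
Key observation: the optimum is the walk 4->4->4->1->2, with weight 8 + 8 + 8 + (-7) = 17.
Optimal value attained by: walk 4->4->4->1->2.
Answer: (C^⊗4)[4][2] = 17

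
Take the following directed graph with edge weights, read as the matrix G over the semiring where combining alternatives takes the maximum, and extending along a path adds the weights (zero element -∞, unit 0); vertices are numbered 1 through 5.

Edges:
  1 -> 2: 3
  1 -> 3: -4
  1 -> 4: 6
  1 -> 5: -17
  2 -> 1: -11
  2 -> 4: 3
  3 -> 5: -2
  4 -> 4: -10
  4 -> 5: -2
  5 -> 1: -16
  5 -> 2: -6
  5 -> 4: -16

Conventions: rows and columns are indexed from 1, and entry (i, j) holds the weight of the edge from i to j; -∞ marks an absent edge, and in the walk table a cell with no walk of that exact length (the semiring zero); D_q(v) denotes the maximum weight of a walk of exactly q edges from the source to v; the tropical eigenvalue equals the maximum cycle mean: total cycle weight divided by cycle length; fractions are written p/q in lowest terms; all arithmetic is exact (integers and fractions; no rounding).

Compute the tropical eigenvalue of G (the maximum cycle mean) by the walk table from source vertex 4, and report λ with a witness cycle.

q=0: [-∞, -∞, -∞, 0, -∞]
q=1: [-∞, -∞, -∞, -10, -2]
q=2: [-18, -8, -∞, -18, -12]
q=3: [-19, -15, -22, -5, -20]
q=4: [-26, -16, -23, -12, -7]
q=5: [-23, -13, -30, -13, -14]
Optimal cycle mean attained by: cycle 2->4->5->2, total 3 + (-2) + (-6), length 3.
Answer: λ = -5/3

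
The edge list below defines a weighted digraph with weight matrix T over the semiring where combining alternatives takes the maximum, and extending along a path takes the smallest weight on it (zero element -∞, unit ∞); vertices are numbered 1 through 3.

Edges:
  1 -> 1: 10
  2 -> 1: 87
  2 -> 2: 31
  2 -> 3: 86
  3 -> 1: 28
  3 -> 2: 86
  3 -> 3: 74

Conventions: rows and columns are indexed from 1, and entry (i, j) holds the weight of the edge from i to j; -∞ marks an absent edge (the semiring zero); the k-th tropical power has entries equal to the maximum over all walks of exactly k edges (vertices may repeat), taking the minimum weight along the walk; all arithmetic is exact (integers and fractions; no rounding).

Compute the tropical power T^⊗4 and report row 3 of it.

T^⊗2:
  [10, -∞, -∞]
  [31, 86, 74]
  [86, 74, 86]
T^⊗3:
  [10, -∞, -∞]
  [86, 74, 86]
  [74, 86, 74]
T^⊗4:
  [10, -∞, -∞]
  [74, 86, 74]
  [86, 74, 86]
Answer: row 3 of T^⊗4 = [86, 74, 86]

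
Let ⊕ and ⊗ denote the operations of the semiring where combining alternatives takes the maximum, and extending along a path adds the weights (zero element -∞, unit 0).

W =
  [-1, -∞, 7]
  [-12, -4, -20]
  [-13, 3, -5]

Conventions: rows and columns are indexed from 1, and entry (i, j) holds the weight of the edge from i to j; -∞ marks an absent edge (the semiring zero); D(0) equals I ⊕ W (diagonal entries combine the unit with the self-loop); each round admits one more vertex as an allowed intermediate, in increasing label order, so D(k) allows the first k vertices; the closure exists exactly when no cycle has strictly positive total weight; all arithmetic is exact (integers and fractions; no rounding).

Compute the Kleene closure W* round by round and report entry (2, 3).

D(0):
  [0, -∞, 7]
  [-12, 0, -20]
  [-13, 3, 0]
D(1):
  [0, -∞, 7]
  [-12, 0, -5]
  [-13, 3, 0]
D(2):
  [0, -∞, 7]
  [-12, 0, -5]
  [-9, 3, 0]
D(3):
  [0, 10, 7]
  [-12, 0, -5]
  [-9, 3, 0]
Answer: W*[2][3] = -5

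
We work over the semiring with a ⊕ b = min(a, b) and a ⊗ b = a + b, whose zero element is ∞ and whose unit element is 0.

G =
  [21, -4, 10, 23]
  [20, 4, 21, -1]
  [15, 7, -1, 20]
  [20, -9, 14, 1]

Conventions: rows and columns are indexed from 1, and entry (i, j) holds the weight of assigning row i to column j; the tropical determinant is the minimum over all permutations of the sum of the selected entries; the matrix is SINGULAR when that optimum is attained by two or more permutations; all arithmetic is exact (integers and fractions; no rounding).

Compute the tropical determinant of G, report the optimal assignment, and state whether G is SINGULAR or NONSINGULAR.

σ = (1, 2, 3, 4): 21 + 4 + (-1) + 1 = 25
σ = (1, 2, 4, 3): 21 + 4 + 20 + 14 = 59
σ = (1, 3, 2, 4): 21 + 21 + 7 + 1 = 50
σ = (1, 3, 4, 2): 21 + 21 + 20 + (-9) = 53
σ = (1, 4, 2, 3): 21 + (-1) + 7 + 14 = 41
σ = (1, 4, 3, 2): 21 + (-1) + (-1) + (-9) = 10
σ = (2, 1, 3, 4): (-4) + 20 + (-1) + 1 = 16
σ = (2, 1, 4, 3): (-4) + 20 + 20 + 14 = 50
σ = (2, 3, 1, 4): (-4) + 21 + 15 + 1 = 33
σ = (2, 3, 4, 1): (-4) + 21 + 20 + 20 = 57
σ = (2, 4, 1, 3): (-4) + (-1) + 15 + 14 = 24
σ = (2, 4, 3, 1): (-4) + (-1) + (-1) + 20 = 14
σ = (3, 1, 2, 4): 10 + 20 + 7 + 1 = 38
σ = (3, 1, 4, 2): 10 + 20 + 20 + (-9) = 41
σ = (3, 2, 1, 4): 10 + 4 + 15 + 1 = 30
σ = (3, 2, 4, 1): 10 + 4 + 20 + 20 = 54
σ = (3, 4, 1, 2): 10 + (-1) + 15 + (-9) = 15
σ = (3, 4, 2, 1): 10 + (-1) + 7 + 20 = 36
σ = (4, 1, 2, 3): 23 + 20 + 7 + 14 = 64
σ = (4, 1, 3, 2): 23 + 20 + (-1) + (-9) = 33
σ = (4, 2, 1, 3): 23 + 4 + 15 + 14 = 56
σ = (4, 2, 3, 1): 23 + 4 + (-1) + 20 = 46
σ = (4, 3, 1, 2): 23 + 21 + 15 + (-9) = 50
σ = (4, 3, 2, 1): 23 + 21 + 7 + 20 = 71
Optimal value attained by: σ = (1, 4, 3, 2).
Answer: det⊕(G) = 10; verdict: NONSINGULAR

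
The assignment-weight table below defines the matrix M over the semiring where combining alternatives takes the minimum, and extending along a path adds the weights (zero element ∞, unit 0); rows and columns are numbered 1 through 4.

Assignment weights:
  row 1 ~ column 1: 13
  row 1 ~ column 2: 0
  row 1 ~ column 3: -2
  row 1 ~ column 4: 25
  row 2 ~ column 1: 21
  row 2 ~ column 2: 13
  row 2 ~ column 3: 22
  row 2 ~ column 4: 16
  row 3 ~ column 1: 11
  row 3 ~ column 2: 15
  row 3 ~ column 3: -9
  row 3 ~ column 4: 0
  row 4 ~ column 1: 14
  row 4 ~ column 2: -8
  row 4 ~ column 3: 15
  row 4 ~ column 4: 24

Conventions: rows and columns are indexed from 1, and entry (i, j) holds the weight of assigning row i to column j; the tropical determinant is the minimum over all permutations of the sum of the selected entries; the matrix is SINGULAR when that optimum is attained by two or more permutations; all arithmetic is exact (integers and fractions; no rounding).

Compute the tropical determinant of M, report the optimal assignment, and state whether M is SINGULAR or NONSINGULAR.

σ = (1, 2, 3, 4): 13 + 13 + (-9) + 24 = 41
σ = (1, 2, 4, 3): 13 + 13 + 0 + 15 = 41
σ = (1, 3, 2, 4): 13 + 22 + 15 + 24 = 74
σ = (1, 3, 4, 2): 13 + 22 + 0 + (-8) = 27
σ = (1, 4, 2, 3): 13 + 16 + 15 + 15 = 59
σ = (1, 4, 3, 2): 13 + 16 + (-9) + (-8) = 12
σ = (2, 1, 3, 4): 0 + 21 + (-9) + 24 = 36
σ = (2, 1, 4, 3): 0 + 21 + 0 + 15 = 36
σ = (2, 3, 1, 4): 0 + 22 + 11 + 24 = 57
σ = (2, 3, 4, 1): 0 + 22 + 0 + 14 = 36
σ = (2, 4, 1, 3): 0 + 16 + 11 + 15 = 42
σ = (2, 4, 3, 1): 0 + 16 + (-9) + 14 = 21
σ = (3, 1, 2, 4): (-2) + 21 + 15 + 24 = 58
σ = (3, 1, 4, 2): (-2) + 21 + 0 + (-8) = 11
σ = (3, 2, 1, 4): (-2) + 13 + 11 + 24 = 46
σ = (3, 2, 4, 1): (-2) + 13 + 0 + 14 = 25
σ = (3, 4, 1, 2): (-2) + 16 + 11 + (-8) = 17
σ = (3, 4, 2, 1): (-2) + 16 + 15 + 14 = 43
σ = (4, 1, 2, 3): 25 + 21 + 15 + 15 = 76
σ = (4, 1, 3, 2): 25 + 21 + (-9) + (-8) = 29
σ = (4, 2, 1, 3): 25 + 13 + 11 + 15 = 64
σ = (4, 2, 3, 1): 25 + 13 + (-9) + 14 = 43
σ = (4, 3, 1, 2): 25 + 22 + 11 + (-8) = 50
σ = (4, 3, 2, 1): 25 + 22 + 15 + 14 = 76
Optimal value attained by: σ = (3, 1, 4, 2).
Answer: det⊕(M) = 11; verdict: NONSINGULAR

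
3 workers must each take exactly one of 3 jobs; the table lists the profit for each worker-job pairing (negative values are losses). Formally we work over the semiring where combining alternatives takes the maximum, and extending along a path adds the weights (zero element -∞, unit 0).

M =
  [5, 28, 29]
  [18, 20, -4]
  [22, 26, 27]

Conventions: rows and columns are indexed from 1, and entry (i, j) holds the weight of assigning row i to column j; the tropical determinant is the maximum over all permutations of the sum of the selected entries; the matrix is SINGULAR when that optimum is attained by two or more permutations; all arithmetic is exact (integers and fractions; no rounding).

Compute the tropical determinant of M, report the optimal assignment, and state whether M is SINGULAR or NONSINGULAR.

σ = (1, 2, 3): 5 + 20 + 27 = 52
σ = (1, 3, 2): 5 + (-4) + 26 = 27
σ = (2, 1, 3): 28 + 18 + 27 = 73
σ = (2, 3, 1): 28 + (-4) + 22 = 46
σ = (3, 1, 2): 29 + 18 + 26 = 73
σ = (3, 2, 1): 29 + 20 + 22 = 71
Optimal value attained by: σ = (2, 1, 3).
Answer: det⊕(M) = 73; verdict: SINGULAR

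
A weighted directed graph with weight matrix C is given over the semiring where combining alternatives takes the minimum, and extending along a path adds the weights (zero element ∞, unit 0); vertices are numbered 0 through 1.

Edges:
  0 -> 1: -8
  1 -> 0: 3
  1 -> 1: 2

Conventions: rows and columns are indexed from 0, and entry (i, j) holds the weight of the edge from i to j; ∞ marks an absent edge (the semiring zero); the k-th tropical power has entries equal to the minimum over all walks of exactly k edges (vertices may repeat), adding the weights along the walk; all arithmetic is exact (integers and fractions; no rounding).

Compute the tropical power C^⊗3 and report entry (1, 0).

C^⊗2:
  [-5, -6]
  [5, -5]
C^⊗3:
  [-3, -13]
  [-2, -3]
Key observation: the optimum is the walk 1->0->1->0, with weight 3 + (-8) + 3 = -2.
Optimal value attained by: walk 1->0->1->0.
Answer: (C^⊗3)[1][0] = -2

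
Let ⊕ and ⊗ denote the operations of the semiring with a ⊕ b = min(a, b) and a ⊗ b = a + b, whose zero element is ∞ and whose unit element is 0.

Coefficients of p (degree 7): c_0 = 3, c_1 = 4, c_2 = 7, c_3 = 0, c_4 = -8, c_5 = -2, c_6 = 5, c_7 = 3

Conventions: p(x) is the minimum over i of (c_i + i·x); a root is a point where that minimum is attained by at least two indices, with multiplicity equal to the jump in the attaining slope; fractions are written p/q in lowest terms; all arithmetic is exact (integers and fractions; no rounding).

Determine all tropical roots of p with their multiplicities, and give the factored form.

hull edge (i=0, c=3) to (i=4, c=-8): slope -11/4, span 4
hull edge (i=4, c=-8) to (i=7, c=3): slope 11/3, span 3
Factored form: p(x) = 3 ⊗ (x ⊕ (-11/3)) ⊗ (x ⊕ (-11/3)) ⊗ (x ⊕ (-11/3)) ⊗ (x ⊕ 11/4) ⊗ (x ⊕ 11/4) ⊗ (x ⊕ 11/4) ⊗ (x ⊕ 11/4)
Answer: roots = -11/3 (mult 3), 11/4 (mult 4)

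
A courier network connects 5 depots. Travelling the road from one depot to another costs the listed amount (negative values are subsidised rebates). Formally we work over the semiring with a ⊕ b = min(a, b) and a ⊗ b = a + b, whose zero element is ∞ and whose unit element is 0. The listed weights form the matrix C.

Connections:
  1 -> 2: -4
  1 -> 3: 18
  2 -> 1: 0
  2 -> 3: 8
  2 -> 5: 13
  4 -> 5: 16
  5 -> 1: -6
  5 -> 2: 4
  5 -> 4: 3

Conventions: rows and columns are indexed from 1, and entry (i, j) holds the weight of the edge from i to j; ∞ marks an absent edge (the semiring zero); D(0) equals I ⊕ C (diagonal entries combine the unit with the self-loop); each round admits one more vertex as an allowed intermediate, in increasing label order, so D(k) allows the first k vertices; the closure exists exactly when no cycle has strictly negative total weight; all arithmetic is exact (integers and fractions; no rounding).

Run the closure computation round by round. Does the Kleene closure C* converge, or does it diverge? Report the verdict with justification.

D(0):
  [0, -4, 18, ∞, ∞]
  [0, 0, 8, ∞, 13]
  [∞, ∞, 0, ∞, ∞]
  [∞, ∞, ∞, 0, 16]
  [-6, 4, ∞, 3, 0]
Detection: at round 1, diagonal entry (2, 2) turns strictly negative.
Key observation: the cycle 2->1->2 has total weight 0 + (-4), which is strictly negative.
Answer: DIVERGES — negative cycle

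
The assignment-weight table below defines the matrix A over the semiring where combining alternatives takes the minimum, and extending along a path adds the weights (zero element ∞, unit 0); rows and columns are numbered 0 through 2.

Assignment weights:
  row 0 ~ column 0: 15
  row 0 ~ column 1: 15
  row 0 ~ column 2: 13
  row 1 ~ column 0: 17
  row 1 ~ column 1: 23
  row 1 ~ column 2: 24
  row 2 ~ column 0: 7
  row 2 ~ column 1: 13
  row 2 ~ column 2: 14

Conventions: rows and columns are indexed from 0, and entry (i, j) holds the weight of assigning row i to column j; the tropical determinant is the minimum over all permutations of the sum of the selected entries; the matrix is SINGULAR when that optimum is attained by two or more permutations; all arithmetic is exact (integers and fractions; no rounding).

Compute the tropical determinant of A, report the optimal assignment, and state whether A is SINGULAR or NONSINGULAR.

σ = (0, 1, 2): 15 + 23 + 14 = 52
σ = (0, 2, 1): 15 + 24 + 13 = 52
σ = (1, 0, 2): 15 + 17 + 14 = 46
σ = (1, 2, 0): 15 + 24 + 7 = 46
σ = (2, 0, 1): 13 + 17 + 13 = 43
σ = (2, 1, 0): 13 + 23 + 7 = 43
Optimal value attained by: σ = (2, 0, 1).
Answer: det⊕(A) = 43; verdict: SINGULAR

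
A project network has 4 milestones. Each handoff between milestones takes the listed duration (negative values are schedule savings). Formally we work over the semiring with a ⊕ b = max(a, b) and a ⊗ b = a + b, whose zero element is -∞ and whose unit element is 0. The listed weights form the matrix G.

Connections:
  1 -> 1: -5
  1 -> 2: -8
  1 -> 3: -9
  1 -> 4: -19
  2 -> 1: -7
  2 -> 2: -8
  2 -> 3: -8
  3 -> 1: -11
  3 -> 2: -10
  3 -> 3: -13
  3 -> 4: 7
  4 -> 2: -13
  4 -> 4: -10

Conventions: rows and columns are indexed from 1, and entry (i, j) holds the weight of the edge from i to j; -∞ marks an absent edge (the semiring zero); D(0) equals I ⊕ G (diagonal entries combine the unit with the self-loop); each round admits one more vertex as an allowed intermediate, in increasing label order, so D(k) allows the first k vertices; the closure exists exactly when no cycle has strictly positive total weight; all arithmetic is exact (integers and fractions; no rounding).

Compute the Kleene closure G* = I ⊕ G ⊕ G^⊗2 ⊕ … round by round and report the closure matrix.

D(0):
  [0, -8, -9, -19]
  [-7, 0, -8, -∞]
  [-11, -10, 0, 7]
  [-∞, -13, -∞, 0]
D(1):
  [0, -8, -9, -19]
  [-7, 0, -8, -26]
  [-11, -10, 0, 7]
  [-∞, -13, -∞, 0]
D(2):
  [0, -8, -9, -19]
  [-7, 0, -8, -26]
  [-11, -10, 0, 7]
  [-20, -13, -21, 0]
D(3):
  [0, -8, -9, -2]
  [-7, 0, -8, -1]
  [-11, -10, 0, 7]
  [-20, -13, -21, 0]
D(4):
  [0, -8, -9, -2]
  [-7, 0, -8, -1]
  [-11, -6, 0, 7]
  [-20, -13, -21, 0]
Answer: G* = [[0, -8, -9, -2], [-7, 0, -8, -1], [-11, -6, 0, 7], [-20, -13, -21, 0]]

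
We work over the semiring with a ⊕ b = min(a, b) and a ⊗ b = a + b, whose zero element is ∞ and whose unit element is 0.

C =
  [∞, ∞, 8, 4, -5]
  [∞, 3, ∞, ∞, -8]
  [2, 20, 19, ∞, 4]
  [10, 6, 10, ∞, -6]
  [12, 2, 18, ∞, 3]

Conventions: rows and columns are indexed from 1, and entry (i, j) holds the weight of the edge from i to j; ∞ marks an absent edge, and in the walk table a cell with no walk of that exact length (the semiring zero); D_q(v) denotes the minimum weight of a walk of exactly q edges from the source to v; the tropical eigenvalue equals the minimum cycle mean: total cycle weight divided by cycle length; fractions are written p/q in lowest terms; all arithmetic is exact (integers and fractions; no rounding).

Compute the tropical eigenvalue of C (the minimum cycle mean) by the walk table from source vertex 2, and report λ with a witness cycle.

q=0: [∞, 0, ∞, ∞, ∞]
q=1: [∞, 3, ∞, ∞, -8]
q=2: [4, -6, 10, ∞, -5]
q=3: [7, -3, 12, 8, -14]
q=4: [-2, -12, 4, 11, -11]
q=5: [1, -9, 6, 2, -20]
Optimal cycle mean attained by: cycle 2->5->2, total (-8) + 2, length 2.
Answer: λ = -3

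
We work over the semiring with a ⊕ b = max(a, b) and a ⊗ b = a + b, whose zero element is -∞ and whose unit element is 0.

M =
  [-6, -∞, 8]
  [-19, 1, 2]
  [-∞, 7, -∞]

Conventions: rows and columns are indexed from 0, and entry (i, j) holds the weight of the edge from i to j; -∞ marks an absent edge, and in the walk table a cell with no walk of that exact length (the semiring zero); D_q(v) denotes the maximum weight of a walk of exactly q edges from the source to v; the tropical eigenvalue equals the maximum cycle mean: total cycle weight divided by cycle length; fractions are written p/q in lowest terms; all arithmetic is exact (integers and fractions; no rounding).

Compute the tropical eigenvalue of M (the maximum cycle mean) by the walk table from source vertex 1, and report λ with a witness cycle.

q=0: [-∞, 0, -∞]
q=1: [-19, 1, 2]
q=2: [-18, 9, 3]
q=3: [-10, 10, 11]
Optimal cycle mean attained by: cycle 1->2->1, total 2 + 7, length 2.
Answer: λ = 9/2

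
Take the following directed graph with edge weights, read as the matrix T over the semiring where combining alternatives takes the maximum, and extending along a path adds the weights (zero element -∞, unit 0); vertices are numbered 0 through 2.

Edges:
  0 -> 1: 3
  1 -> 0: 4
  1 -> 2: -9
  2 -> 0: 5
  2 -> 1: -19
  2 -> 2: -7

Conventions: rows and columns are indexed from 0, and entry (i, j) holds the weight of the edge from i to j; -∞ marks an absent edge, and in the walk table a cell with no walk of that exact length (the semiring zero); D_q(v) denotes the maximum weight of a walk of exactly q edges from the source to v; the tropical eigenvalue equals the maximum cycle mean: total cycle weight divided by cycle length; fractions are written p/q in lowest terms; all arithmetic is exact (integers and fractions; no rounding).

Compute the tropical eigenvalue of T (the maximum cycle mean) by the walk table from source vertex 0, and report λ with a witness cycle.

q=0: [0, -∞, -∞]
q=1: [-∞, 3, -∞]
q=2: [7, -∞, -6]
q=3: [-1, 10, -13]
Optimal cycle mean attained by: cycle 0->1->0, total 3 + 4, length 2.
Answer: λ = 7/2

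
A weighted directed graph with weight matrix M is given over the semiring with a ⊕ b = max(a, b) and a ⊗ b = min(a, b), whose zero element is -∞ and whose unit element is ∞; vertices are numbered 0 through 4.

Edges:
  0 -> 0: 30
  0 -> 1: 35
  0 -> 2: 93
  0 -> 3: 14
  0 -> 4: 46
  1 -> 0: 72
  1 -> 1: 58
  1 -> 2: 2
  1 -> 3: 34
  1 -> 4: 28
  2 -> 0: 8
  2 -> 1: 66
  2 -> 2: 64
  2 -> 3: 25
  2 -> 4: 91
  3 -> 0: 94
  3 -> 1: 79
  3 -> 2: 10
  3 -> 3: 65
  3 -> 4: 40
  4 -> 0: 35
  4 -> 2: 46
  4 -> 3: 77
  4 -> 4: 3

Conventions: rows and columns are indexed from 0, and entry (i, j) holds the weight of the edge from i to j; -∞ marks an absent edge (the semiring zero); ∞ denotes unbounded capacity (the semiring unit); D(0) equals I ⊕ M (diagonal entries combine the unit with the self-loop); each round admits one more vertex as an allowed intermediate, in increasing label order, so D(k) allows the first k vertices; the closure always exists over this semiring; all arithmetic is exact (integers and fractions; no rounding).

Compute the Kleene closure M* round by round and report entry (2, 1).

D(0):
  [∞, 35, 93, 14, 46]
  [72, ∞, 2, 34, 28]
  [8, 66, ∞, 25, 91]
  [94, 79, 10, ∞, 40]
  [35, -∞, 46, 77, ∞]
D(1):
  [∞, 35, 93, 14, 46]
  [72, ∞, 72, 34, 46]
  [8, 66, ∞, 25, 91]
  [94, 79, 93, ∞, 46]
  [35, 35, 46, 77, ∞]
D(2):
  [∞, 35, 93, 34, 46]
  [72, ∞, 72, 34, 46]
  [66, 66, ∞, 34, 91]
  [94, 79, 93, ∞, 46]
  [35, 35, 46, 77, ∞]
D(3):
  [∞, 66, 93, 34, 91]
  [72, ∞, 72, 34, 72]
  [66, 66, ∞, 34, 91]
  [94, 79, 93, ∞, 91]
  [46, 46, 46, 77, ∞]
D(4):
  [∞, 66, 93, 34, 91]
  [72, ∞, 72, 34, 72]
  [66, 66, ∞, 34, 91]
  [94, 79, 93, ∞, 91]
  [77, 77, 77, 77, ∞]
D(5):
  [∞, 77, 93, 77, 91]
  [72, ∞, 72, 72, 72]
  [77, 77, ∞, 77, 91]
  [94, 79, 93, ∞, 91]
  [77, 77, 77, 77, ∞]
Answer: M*[2][1] = 77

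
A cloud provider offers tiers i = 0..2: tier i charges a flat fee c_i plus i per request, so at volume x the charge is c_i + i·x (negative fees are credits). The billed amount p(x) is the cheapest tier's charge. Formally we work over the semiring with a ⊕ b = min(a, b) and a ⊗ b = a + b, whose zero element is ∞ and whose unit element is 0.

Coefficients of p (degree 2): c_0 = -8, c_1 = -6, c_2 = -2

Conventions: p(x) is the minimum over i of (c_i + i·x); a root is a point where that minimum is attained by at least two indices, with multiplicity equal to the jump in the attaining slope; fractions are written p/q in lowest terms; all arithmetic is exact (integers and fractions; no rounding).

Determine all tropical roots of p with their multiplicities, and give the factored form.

hull edge (i=0, c=-8) to (i=1, c=-6): slope 2, span 1
hull edge (i=1, c=-6) to (i=2, c=-2): slope 4, span 1
Factored form: p(x) = -2 ⊗ (x ⊕ (-4)) ⊗ (x ⊕ (-2))
Answer: roots = -4 (mult 1), -2 (mult 1)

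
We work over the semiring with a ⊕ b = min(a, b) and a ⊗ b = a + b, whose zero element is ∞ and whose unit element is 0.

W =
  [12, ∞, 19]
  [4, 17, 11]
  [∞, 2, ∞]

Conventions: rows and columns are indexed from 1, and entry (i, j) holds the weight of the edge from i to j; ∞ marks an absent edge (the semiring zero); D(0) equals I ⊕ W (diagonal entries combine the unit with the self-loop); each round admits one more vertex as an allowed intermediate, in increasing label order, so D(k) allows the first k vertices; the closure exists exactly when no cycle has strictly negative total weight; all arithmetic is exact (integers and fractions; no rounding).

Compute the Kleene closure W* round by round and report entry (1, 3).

D(0):
  [0, ∞, 19]
  [4, 0, 11]
  [∞, 2, 0]
D(1):
  [0, ∞, 19]
  [4, 0, 11]
  [∞, 2, 0]
D(2):
  [0, ∞, 19]
  [4, 0, 11]
  [6, 2, 0]
D(3):
  [0, 21, 19]
  [4, 0, 11]
  [6, 2, 0]
Answer: W*[1][3] = 19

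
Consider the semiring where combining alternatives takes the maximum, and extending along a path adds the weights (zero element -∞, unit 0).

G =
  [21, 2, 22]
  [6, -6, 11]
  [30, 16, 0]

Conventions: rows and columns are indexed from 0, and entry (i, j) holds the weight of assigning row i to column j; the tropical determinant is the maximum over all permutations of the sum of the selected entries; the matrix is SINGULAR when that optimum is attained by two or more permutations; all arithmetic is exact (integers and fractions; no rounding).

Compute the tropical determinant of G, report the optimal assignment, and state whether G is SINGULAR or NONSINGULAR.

σ = (0, 1, 2): 21 + (-6) + 0 = 15
σ = (0, 2, 1): 21 + 11 + 16 = 48
σ = (1, 0, 2): 2 + 6 + 0 = 8
σ = (1, 2, 0): 2 + 11 + 30 = 43
σ = (2, 0, 1): 22 + 6 + 16 = 44
σ = (2, 1, 0): 22 + (-6) + 30 = 46
Optimal value attained by: σ = (0, 2, 1).
Answer: det⊕(G) = 48; verdict: NONSINGULAR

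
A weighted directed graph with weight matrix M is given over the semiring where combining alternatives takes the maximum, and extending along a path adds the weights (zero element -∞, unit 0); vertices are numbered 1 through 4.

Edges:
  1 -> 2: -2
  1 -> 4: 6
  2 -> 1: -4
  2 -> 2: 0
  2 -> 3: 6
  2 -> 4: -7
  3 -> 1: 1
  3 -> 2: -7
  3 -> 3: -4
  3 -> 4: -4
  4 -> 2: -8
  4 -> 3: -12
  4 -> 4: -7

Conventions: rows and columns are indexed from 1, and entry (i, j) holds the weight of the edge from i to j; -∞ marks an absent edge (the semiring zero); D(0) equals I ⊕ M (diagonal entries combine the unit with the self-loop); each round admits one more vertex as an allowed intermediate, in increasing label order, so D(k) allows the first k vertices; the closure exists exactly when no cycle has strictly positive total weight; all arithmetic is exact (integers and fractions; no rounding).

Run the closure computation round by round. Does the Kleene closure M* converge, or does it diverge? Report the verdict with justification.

D(0):
  [0, -2, -∞, 6]
  [-4, 0, 6, -7]
  [1, -7, 0, -4]
  [-∞, -8, -12, 0]
D(1):
  [0, -2, -∞, 6]
  [-4, 0, 6, 2]
  [1, -1, 0, 7]
  [-∞, -8, -12, 0]
Detection: at round 2, diagonal entry (3, 3) turns strictly positive.
Key observation: the cycle 3->1->2->3 has total weight 1 + (-2) + 6, which is strictly positive.
Answer: DIVERGES — positive cycle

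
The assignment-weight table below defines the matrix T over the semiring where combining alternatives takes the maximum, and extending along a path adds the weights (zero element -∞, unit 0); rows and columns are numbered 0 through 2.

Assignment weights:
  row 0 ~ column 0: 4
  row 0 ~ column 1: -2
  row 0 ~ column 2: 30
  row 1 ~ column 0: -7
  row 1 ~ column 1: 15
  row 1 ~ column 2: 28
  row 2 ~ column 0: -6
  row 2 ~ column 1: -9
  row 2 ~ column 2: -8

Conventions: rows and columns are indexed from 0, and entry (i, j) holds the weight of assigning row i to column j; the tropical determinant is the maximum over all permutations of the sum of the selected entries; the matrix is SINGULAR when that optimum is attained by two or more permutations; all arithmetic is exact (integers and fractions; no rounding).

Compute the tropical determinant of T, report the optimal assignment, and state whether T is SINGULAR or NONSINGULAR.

σ = (0, 1, 2): 4 + 15 + (-8) = 11
σ = (0, 2, 1): 4 + 28 + (-9) = 23
σ = (1, 0, 2): (-2) + (-7) + (-8) = -17
σ = (1, 2, 0): (-2) + 28 + (-6) = 20
σ = (2, 0, 1): 30 + (-7) + (-9) = 14
σ = (2, 1, 0): 30 + 15 + (-6) = 39
Optimal value attained by: σ = (2, 1, 0).
Answer: det⊕(T) = 39; verdict: NONSINGULAR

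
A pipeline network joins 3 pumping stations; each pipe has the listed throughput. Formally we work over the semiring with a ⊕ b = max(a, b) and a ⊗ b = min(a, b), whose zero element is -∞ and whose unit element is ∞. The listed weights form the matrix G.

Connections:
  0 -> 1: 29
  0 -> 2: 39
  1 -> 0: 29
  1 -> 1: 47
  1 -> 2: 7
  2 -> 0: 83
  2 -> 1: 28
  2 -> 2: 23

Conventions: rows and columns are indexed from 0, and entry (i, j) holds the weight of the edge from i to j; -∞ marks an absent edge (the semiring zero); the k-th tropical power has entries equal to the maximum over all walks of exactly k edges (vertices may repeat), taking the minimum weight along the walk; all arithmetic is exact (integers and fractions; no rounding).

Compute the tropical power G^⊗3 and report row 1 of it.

G^⊗2:
  [39, 29, 23]
  [29, 47, 29]
  [28, 29, 39]
G^⊗3:
  [29, 29, 39]
  [29, 47, 29]
  [39, 29, 28]
Answer: row 1 of G^⊗3 = [29, 47, 29]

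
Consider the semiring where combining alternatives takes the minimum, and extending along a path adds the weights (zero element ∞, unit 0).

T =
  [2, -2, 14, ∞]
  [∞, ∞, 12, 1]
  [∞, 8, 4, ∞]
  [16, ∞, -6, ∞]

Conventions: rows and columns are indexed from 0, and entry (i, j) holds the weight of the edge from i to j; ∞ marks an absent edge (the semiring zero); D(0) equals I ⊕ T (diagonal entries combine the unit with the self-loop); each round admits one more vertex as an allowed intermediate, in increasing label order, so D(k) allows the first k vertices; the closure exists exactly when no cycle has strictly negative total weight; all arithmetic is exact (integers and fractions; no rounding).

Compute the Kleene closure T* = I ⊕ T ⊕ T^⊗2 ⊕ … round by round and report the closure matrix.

D(0):
  [0, -2, 14, ∞]
  [∞, 0, 12, 1]
  [∞, 8, 0, ∞]
  [16, ∞, -6, 0]
D(1):
  [0, -2, 14, ∞]
  [∞, 0, 12, 1]
  [∞, 8, 0, ∞]
  [16, 14, -6, 0]
D(2):
  [0, -2, 10, -1]
  [∞, 0, 12, 1]
  [∞, 8, 0, 9]
  [16, 14, -6, 0]
D(3):
  [0, -2, 10, -1]
  [∞, 0, 12, 1]
  [∞, 8, 0, 9]
  [16, 2, -6, 0]
D(4):
  [0, -2, -7, -1]
  [17, 0, -5, 1]
  [25, 8, 0, 9]
  [16, 2, -6, 0]
Answer: T* = [[0, -2, -7, -1], [17, 0, -5, 1], [25, 8, 0, 9], [16, 2, -6, 0]]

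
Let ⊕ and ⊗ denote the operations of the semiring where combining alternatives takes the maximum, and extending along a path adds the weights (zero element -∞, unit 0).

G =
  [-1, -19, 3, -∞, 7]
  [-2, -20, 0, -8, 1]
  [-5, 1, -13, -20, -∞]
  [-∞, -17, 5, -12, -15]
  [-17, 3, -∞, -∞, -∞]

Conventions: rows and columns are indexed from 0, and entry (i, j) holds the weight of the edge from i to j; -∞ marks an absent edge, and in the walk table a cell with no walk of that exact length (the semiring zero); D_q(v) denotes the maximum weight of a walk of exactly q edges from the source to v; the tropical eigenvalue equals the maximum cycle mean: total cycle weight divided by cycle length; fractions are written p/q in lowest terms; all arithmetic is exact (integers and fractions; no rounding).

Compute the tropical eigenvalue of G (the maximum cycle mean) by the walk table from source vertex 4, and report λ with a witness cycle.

q=0: [-∞, -∞, -∞, -∞, 0]
q=1: [-17, 3, -∞, -∞, -∞]
q=2: [1, -17, 3, -5, 4]
q=3: [0, 7, 4, -17, 8]
q=4: [5, 11, 7, -1, 8]
q=5: [9, 11, 11, 3, 12]
Optimal cycle mean attained by: cycle 0->4->1->0, total 7 + 3 + (-2), length 3.
Answer: λ = 8/3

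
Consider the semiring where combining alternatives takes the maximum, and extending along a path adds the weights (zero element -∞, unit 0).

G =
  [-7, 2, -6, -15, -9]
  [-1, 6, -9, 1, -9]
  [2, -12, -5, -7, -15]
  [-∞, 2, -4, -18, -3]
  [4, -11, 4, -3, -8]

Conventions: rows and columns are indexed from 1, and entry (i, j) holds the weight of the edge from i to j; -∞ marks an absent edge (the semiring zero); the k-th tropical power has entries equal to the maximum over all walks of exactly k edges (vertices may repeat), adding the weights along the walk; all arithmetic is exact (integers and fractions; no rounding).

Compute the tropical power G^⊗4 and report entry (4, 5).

G^⊗2:
  [1, 8, -5, 3, -7]
  [5, 12, -3, 7, -2]
  [-3, 4, -4, -11, -7]
  [1, 8, 1, 3, -7]
  [6, 6, -1, -3, -5]
G^⊗3:
  [7, 14, -1, 9, 0]
  [11, 18, 3, 13, 4]
  [3, 10, -3, 5, -5]
  [7, 14, -1, 9, 0]
  [5, 12, 0, 7, -3]
G^⊗4:
  [13, 20, 5, 15, 6]
  [17, 24, 9, 19, 10]
  [9, 16, 1, 11, 2]
  [13, 20, 5, 15, 6]
  [11, 18, 3, 13, 4]
Key observation: the optimum is the walk 4->2->2->4->5, with weight 2 + 6 + 1 + (-3) = 6.
Optimal value attained by: walk 4->2->2->4->5.
Answer: (G^⊗4)[4][5] = 6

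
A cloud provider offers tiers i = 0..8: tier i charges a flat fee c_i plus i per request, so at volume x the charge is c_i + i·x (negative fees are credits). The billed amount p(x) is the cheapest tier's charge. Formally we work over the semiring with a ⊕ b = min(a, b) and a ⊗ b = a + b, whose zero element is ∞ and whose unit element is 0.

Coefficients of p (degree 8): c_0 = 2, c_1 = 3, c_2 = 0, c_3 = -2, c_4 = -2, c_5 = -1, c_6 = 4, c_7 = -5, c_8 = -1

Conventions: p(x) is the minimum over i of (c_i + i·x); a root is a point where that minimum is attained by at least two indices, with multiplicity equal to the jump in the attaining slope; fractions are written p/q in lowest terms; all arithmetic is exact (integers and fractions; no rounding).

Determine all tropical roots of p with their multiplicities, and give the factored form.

hull edge (i=0, c=2) to (i=3, c=-2): slope -4/3, span 3
hull edge (i=3, c=-2) to (i=7, c=-5): slope -3/4, span 4
hull edge (i=7, c=-5) to (i=8, c=-1): slope 4, span 1
Factored form: p(x) = -1 ⊗ (x ⊕ (-4)) ⊗ (x ⊕ 3/4) ⊗ (x ⊕ 3/4) ⊗ (x ⊕ 3/4) ⊗ (x ⊕ 3/4) ⊗ (x ⊕ 4/3) ⊗ (x ⊕ 4/3) ⊗ (x ⊕ 4/3)
Answer: roots = -4 (mult 1), 3/4 (mult 4), 4/3 (mult 3)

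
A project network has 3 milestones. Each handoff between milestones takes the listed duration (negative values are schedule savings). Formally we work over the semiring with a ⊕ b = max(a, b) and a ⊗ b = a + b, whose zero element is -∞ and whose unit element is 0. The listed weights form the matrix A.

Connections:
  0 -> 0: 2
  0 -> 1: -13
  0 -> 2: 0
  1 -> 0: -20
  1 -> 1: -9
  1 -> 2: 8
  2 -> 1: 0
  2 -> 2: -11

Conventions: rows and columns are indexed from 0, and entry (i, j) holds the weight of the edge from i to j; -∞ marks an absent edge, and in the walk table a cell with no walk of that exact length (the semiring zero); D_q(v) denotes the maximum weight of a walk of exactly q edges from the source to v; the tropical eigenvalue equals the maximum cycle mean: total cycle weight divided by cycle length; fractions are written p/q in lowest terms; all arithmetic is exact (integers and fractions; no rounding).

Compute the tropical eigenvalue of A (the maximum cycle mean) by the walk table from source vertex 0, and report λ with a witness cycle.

q=0: [0, -∞, -∞]
q=1: [2, -13, 0]
q=2: [4, 0, 2]
q=3: [6, 2, 8]
Optimal cycle mean attained by: cycle 1->2->1, total 8 + 0, length 2.
Answer: λ = 4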